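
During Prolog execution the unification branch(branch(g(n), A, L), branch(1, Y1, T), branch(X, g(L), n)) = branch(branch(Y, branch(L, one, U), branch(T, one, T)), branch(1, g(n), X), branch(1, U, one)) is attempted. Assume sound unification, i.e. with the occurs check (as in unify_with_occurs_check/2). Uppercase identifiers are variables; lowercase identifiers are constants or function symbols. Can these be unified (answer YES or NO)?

NO

Decompose branch/3: branch(g(n), A, L) = branch(Y, branch(L, one, U), branch(T, one, T)),  branch(1, Y1, T) = branch(1, g(n), X),  branch(X, g(L), n) = branch(1, U, one).
Decompose branch/3: g(n) = Y,  A = branch(L, one, U),  L = branch(T, one, T).
Bind Y := g(n); no other remaining equation mentions Y.
Bind A := branch(L, one, U); no other remaining equation mentions A.
Bind L := branch(T, one, T); substituting into the one remaining equation that mentions L gives: branch(X, g(branch(T, one, T)), n) = branch(1, U, one). Substituting into the earlier binding gives A := branch(branch(T, one, T), one, U).
Decompose branch/3: 1 = 1,  Y1 = g(n),  T = X.
Delete trivial equation 1 = 1.
Bind Y1 := g(n); no other remaining equation mentions Y1.
Bind T := X; substituting into the remaining equation gives: branch(X, g(branch(X, one, X)), n) = branch(1, U, one). Substituting into the earlier bindings gives A := branch(branch(X, one, X), one, U), L := branch(X, one, X).
Decompose branch/3: X = 1,  g(branch(X, one, X)) = U,  n = one.
Bind X := 1; substituting into the one remaining equation that mentions X gives: g(branch(1, one, 1)) = U. Substituting into the earlier bindings gives A := branch(branch(1, one, 1), one, U), L := branch(1, one, 1), T := 1.
Bind U := g(branch(1, one, 1)); no other remaining equation mentions U. Substituting into the earlier binding gives A := branch(branch(1, one, 1), one, g(branch(1, one, 1))).
Clash: constants n and one differ; no unifier exists.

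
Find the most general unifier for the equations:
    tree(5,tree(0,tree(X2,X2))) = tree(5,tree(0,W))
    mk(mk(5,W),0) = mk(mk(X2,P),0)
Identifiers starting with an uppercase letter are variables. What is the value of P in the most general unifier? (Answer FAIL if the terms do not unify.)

tree(5,5)

Decompose tree/2: 5 = 5,  tree(0,tree(X2,X2)) = tree(0,W).
Delete trivial equation 5 = 5.
Decompose tree/2: 0 = 0,  tree(X2,X2) = W.
Delete trivial equation 0 = 0.
Bind W := tree(X2,X2); substituting into the remaining equation gives: mk(mk(5,tree(X2,X2)),0) = mk(mk(X2,P),0).
Decompose mk/2: mk(5,tree(X2,X2)) = mk(X2,P),  0 = 0.
Decompose mk/2: 5 = X2,  tree(X2,X2) = P.
Bind X2 := 5; substituting into the one remaining equation that mentions X2 gives: tree(5,5) = P. Substituting into the earlier binding gives W := tree(5,5).
Bind P := tree(5,5); no other remaining equation mentions P.
Delete trivial equation 0 = 0.
MGU = { W := tree(5,5), X2 := 5, P := tree(5,5) }, so P := tree(5,5).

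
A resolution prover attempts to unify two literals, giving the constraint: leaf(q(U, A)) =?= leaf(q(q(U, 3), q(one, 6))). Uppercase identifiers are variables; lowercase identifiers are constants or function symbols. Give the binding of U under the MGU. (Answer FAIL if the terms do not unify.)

FAIL

Decompose leaf/1: q(U, A) =?= q(q(U, 3), q(one, 6)).
Decompose q/2: U =?= q(U, 3),  A =?= q(one, 6).
Occurs check fails: U occurs in q(U, 3); the equation U =?= q(U, 3) has no finite solution.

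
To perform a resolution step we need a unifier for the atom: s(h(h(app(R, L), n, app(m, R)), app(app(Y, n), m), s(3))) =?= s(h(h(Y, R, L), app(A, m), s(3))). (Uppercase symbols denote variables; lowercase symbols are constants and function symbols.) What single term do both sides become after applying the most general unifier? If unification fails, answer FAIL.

s(h(h(app(n, app(m, n)), n, app(m, n)), app(app(app(n, app(m, n)), n), m), s(3)))

Decompose s/1: h(h(app(R, L), n, app(m, R)), app(app(Y, n), m), s(3)) =?= h(h(Y, R, L), app(A, m), s(3)).
Decompose h/3: h(app(R, L), n, app(m, R)) =?= h(Y, R, L),  app(app(Y, n), m) =?= app(A, m),  s(3) =?= s(3).
Decompose h/3: app(R, L) =?= Y,  n =?= R,  app(m, R) =?= L.
Bind Y := app(R, L); substituting into the one remaining equation that mentions Y gives: app(app(app(R, L), n), m) =?= app(A, m).
Bind R := n; substituting into the 2 remaining equations that mention R gives: app(m, n) =?= L,  app(app(app(n, L), n), m) =?= app(A, m). Substituting into the earlier binding gives Y := app(n, L).
Bind L := app(m, n); substituting into the one remaining equation that mentions L gives: app(app(app(n, app(m, n)), n), m) =?= app(A, m). Substituting into the earlier binding gives Y := app(n, app(m, n)).
Decompose app/2: app(app(n, app(m, n)), n) =?= A,  m =?= m.
Bind A := app(app(n, app(m, n)), n); no other remaining equation mentions A.
Delete trivial equation m =?= m.
Delete trivial equation s(3) =?= s(3).
Applying the MGU to either side gives s(h(h(app(n, app(m, n)), n, app(m, n)), app(app(app(n, app(m, n)), n), m), s(3))).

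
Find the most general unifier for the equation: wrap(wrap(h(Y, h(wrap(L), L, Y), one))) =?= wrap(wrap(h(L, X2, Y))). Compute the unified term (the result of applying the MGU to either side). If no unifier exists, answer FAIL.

Decompose wrap/1: wrap(h(Y, h(wrap(L), L, Y), one)) =?= wrap(h(L, X2, Y)).
Decompose wrap/1: h(Y, h(wrap(L), L, Y), one) =?= h(L, X2, Y).
Decompose h/3: Y =?= L,  h(wrap(L), L, Y) =?= X2,  one =?= Y.
Bind Y := L; substituting into the remaining equations gives: h(wrap(L), L, L) =?= X2,  one =?= L.
Bind X2 := h(wrap(L), L, L); no other remaining equation mentions X2.
Bind L := one. Substituting into the earlier bindings gives Y := one, X2 := h(wrap(one), one, one).
Applying the MGU to either side gives wrap(wrap(h(one, h(wrap(one), one, one), one))).

wrap(wrap(h(one, h(wrap(one), one, one), one)))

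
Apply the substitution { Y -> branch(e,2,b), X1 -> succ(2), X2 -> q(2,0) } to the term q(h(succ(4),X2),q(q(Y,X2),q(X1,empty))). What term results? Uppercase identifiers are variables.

Replace each occurrence of Y with branch(e,2,b).
Replace each occurrence of X1 with succ(2).
Replace each occurrence of X2 with q(2,0).
Result: q(h(succ(4),q(2,0)),q(q(branch(e,2,b),q(2,0)),q(succ(2),empty))).

q(h(succ(4),q(2,0)),q(q(branch(e,2,b),q(2,0)),q(succ(2),empty)))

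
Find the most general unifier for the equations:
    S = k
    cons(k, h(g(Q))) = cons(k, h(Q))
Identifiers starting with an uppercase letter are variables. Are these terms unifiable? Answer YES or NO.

NO

Bind S := k; no other remaining equation mentions S.
Decompose cons/2: k = k,  h(g(Q)) = h(Q).
Delete trivial equation k = k.
Decompose h/1: g(Q) = Q.
Occurs check fails: Q occurs in g(Q); the equation Q = g(Q) has no finite solution.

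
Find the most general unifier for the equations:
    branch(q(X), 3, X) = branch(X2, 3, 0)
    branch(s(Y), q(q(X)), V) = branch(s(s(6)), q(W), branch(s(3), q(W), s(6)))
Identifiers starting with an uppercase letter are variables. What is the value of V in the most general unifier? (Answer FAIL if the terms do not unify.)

Decompose branch/3: q(X) = X2,  3 = 3,  X = 0.
Bind X2 := q(X); no other remaining equation mentions X2.
Delete trivial equation 3 = 3.
Bind X := 0; substituting into the remaining equation gives: branch(s(Y), q(q(0)), V) = branch(s(s(6)), q(W), branch(s(3), q(W), s(6))). Substituting into the earlier binding gives X2 := q(0).
Decompose branch/3: s(Y) = s(s(6)),  q(q(0)) = q(W),  V = branch(s(3), q(W), s(6)).
Decompose s/1: Y = s(6).
Bind Y := s(6); no other remaining equation mentions Y.
Decompose q/1: q(0) = W.
Bind W := q(0); substituting into the remaining equation gives: V = branch(s(3), q(q(0)), s(6)).
Bind V := branch(s(3), q(q(0)), s(6)).
MGU = { X2 -> q(0), X -> 0, Y -> s(6), W -> q(0), V -> branch(s(3), q(q(0)), s(6)) }, so V -> branch(s(3), q(q(0)), s(6)).

branch(s(3), q(q(0)), s(6))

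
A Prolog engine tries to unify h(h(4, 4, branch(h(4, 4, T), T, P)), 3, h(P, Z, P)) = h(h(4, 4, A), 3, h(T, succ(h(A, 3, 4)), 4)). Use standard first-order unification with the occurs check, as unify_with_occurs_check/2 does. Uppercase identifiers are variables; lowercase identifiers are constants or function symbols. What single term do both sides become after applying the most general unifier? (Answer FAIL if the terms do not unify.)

Decompose h/3: h(4, 4, branch(h(4, 4, T), T, P)) = h(4, 4, A),  3 = 3,  h(P, Z, P) = h(T, succ(h(A, 3, 4)), 4).
Decompose h/3: 4 = 4,  4 = 4,  branch(h(4, 4, T), T, P) = A.
Delete trivial equation 4 = 4.
Delete trivial equation 4 = 4.
Bind A := branch(h(4, 4, T), T, P); substituting into the one remaining equation that mentions A gives: h(P, Z, P) = h(T, succ(h(branch(h(4, 4, T), T, P), 3, 4)), 4).
Delete trivial equation 3 = 3.
Decompose h/3: P = T,  Z = succ(h(branch(h(4, 4, T), T, P), 3, 4)),  P = 4.
Bind P := T; substituting into the remaining equations gives: Z = succ(h(branch(h(4, 4, T), T, T), 3, 4)),  T = 4. Substituting into the earlier binding gives A := branch(h(4, 4, T), T, T).
Bind Z := succ(h(branch(h(4, 4, T), T, T), 3, 4)); no other remaining equation mentions Z.
Bind T := 4. Substituting into the earlier bindings gives A := branch(h(4, 4, 4), 4, 4), P := 4, Z := succ(h(branch(h(4, 4, 4), 4, 4), 3, 4)).
Applying the MGU to either side gives h(h(4, 4, branch(h(4, 4, 4), 4, 4)), 3, h(4, succ(h(branch(h(4, 4, 4), 4, 4), 3, 4)), 4)).

h(h(4, 4, branch(h(4, 4, 4), 4, 4)), 3, h(4, succ(h(branch(h(4, 4, 4), 4, 4), 3, 4)), 4))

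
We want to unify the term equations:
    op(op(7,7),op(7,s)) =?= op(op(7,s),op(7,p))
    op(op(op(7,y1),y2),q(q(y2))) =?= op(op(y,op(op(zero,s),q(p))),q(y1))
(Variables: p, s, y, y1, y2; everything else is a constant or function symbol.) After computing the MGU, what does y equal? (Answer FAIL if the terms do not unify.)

op(7,q(op(op(zero,7),q(7))))

Decompose op/2: op(7,7) =?= op(7,s),  op(7,s) =?= op(7,p).
Decompose op/2: 7 =?= 7,  7 =?= s.
Delete trivial equation 7 =?= 7.
Bind s := 7; substituting into the remaining equations gives: op(7,7) =?= op(7,p),  op(op(op(7,y1),y2),q(q(y2))) =?= op(op(y,op(op(zero,7),q(p))),q(y1)).
Decompose op/2: 7 =?= 7,  7 =?= p.
Delete trivial equation 7 =?= 7.
Bind p := 7; substituting into the remaining equation gives: op(op(op(7,y1),y2),q(q(y2))) =?= op(op(y,op(op(zero,7),q(7))),q(y1)).
Decompose op/2: op(op(7,y1),y2) =?= op(y,op(op(zero,7),q(7))),  q(q(y2)) =?= q(y1).
Decompose op/2: op(7,y1) =?= y,  y2 =?= op(op(zero,7),q(7)).
Bind y := op(7,y1); no other remaining equation mentions y.
Bind y2 := op(op(zero,7),q(7)); substituting into the remaining equation gives: q(q(op(op(zero,7),q(7)))) =?= q(y1).
Decompose q/1: q(op(op(zero,7),q(7))) =?= y1.
Bind y1 := q(op(op(zero,7),q(7))). Substituting into the earlier binding gives y := op(7,q(op(op(zero,7),q(7)))).
MGU = { s -> 7, p -> 7, y -> op(7,q(op(op(zero,7),q(7)))), y2 -> op(op(zero,7),q(7)), y1 -> q(op(op(zero,7),q(7))) }, so y -> op(7,q(op(op(zero,7),q(7)))).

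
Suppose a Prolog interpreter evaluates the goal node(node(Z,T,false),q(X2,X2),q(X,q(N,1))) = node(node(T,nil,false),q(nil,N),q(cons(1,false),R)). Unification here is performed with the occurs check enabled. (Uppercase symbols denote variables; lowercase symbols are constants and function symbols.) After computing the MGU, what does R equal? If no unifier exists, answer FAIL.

q(nil,1)

Decompose node/3: node(Z,T,false) = node(T,nil,false),  q(X2,X2) = q(nil,N),  q(X,q(N,1)) = q(cons(1,false),R).
Decompose node/3: Z = T,  T = nil,  false = false.
Bind Z := T; no other remaining equation mentions Z.
Bind T := nil; no other remaining equation mentions T. Substituting into the earlier binding gives Z := nil.
Delete trivial equation false = false.
Decompose q/2: X2 = nil,  X2 = N.
Bind X2 := nil; substituting into the one remaining equation that mentions X2 gives: nil = N.
Bind N := nil; substituting into the remaining equation gives: q(X,q(nil,1)) = q(cons(1,false),R).
Decompose q/2: X = cons(1,false),  q(nil,1) = R.
Bind X := cons(1,false); no other remaining equation mentions X.
Bind R := q(nil,1).
MGU = { Z -> nil, T -> nil, X2 -> nil, N -> nil, X -> cons(1,false), R -> q(nil,1) }, so R -> q(nil,1).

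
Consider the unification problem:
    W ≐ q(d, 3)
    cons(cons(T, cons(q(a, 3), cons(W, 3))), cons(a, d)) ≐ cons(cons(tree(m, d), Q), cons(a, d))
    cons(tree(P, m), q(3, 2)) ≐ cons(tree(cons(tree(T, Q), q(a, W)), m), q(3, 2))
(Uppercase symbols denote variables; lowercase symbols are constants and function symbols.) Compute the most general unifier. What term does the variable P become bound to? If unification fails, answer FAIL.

cons(tree(tree(m, d), cons(q(a, 3), cons(q(d, 3), 3))), q(a, q(d, 3)))

Bind W := q(d, 3); substituting into the remaining equations gives: cons(cons(T, cons(q(a, 3), cons(q(d, 3), 3))), cons(a, d)) ≐ cons(cons(tree(m, d), Q), cons(a, d)),  cons(tree(P, m), q(3, 2)) ≐ cons(tree(cons(tree(T, Q), q(a, q(d, 3))), m), q(3, 2)).
Decompose cons/2: cons(T, cons(q(a, 3), cons(q(d, 3), 3))) ≐ cons(tree(m, d), Q),  cons(a, d) ≐ cons(a, d).
Decompose cons/2: T ≐ tree(m, d),  cons(q(a, 3), cons(q(d, 3), 3)) ≐ Q.
Bind T := tree(m, d); substituting into the one remaining equation that mentions T gives: cons(tree(P, m), q(3, 2)) ≐ cons(tree(cons(tree(tree(m, d), Q), q(a, q(d, 3))), m), q(3, 2)).
Bind Q := cons(q(a, 3), cons(q(d, 3), 3)); substituting into the one remaining equation that mentions Q gives: cons(tree(P, m), q(3, 2)) ≐ cons(tree(cons(tree(tree(m, d), cons(q(a, 3), cons(q(d, 3), 3))), q(a, q(d, 3))), m), q(3, 2)).
Delete trivial equation cons(a, d) ≐ cons(a, d).
Decompose cons/2: tree(P, m) ≐ tree(cons(tree(tree(m, d), cons(q(a, 3), cons(q(d, 3), 3))), q(a, q(d, 3))), m),  q(3, 2) ≐ q(3, 2).
Decompose tree/2: P ≐ cons(tree(tree(m, d), cons(q(a, 3), cons(q(d, 3), 3))), q(a, q(d, 3))),  m ≐ m.
Bind P := cons(tree(tree(m, d), cons(q(a, 3), cons(q(d, 3), 3))), q(a, q(d, 3))); no other remaining equation mentions P.
Delete trivial equation m ≐ m.
Delete trivial equation q(3, 2) ≐ q(3, 2).
MGU = { W -> q(d, 3), T -> tree(m, d), Q -> cons(q(a, 3), cons(q(d, 3), 3)), P -> cons(tree(tree(m, d), cons(q(a, 3), cons(q(d, 3), 3))), q(a, q(d, 3))) }, so P -> cons(tree(tree(m, d), cons(q(a, 3), cons(q(d, 3), 3))), q(a, q(d, 3))).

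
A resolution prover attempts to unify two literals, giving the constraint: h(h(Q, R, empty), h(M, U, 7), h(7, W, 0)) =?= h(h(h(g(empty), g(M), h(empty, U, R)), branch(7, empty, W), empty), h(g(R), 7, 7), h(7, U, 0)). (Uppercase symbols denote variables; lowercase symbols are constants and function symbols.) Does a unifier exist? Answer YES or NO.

Decompose h/3: h(Q, R, empty) =?= h(h(g(empty), g(M), h(empty, U, R)), branch(7, empty, W), empty),  h(M, U, 7) =?= h(g(R), 7, 7),  h(7, W, 0) =?= h(7, U, 0).
Decompose h/3: Q =?= h(g(empty), g(M), h(empty, U, R)),  R =?= branch(7, empty, W),  empty =?= empty.
Bind Q := h(g(empty), g(M), h(empty, U, R)); no other remaining equation mentions Q.
Bind R := branch(7, empty, W); substituting into the one remaining equation that mentions R gives: h(M, U, 7) =?= h(g(branch(7, empty, W)), 7, 7). Substituting into the earlier binding gives Q := h(g(empty), g(M), h(empty, U, branch(7, empty, W))).
Delete trivial equation empty =?= empty.
Decompose h/3: M =?= g(branch(7, empty, W)),  U =?= 7,  7 =?= 7.
Bind M := g(branch(7, empty, W)); no other remaining equation mentions M. Substituting into the earlier binding gives Q := h(g(empty), g(g(branch(7, empty, W))), h(empty, U, branch(7, empty, W))).
Bind U := 7; substituting into the one remaining equation that mentions U gives: h(7, W, 0) =?= h(7, 7, 0). Substituting into the earlier binding gives Q := h(g(empty), g(g(branch(7, empty, W))), h(empty, 7, branch(7, empty, W))).
Delete trivial equation 7 =?= 7.
Decompose h/3: 7 =?= 7,  W =?= 7,  0 =?= 0.
Delete trivial equation 7 =?= 7.
Bind W := 7; no other remaining equation mentions W. Substituting into the earlier bindings gives Q := h(g(empty), g(g(branch(7, empty, 7))), h(empty, 7, branch(7, empty, 7))), R := branch(7, empty, 7), M := g(branch(7, empty, 7)).
Delete trivial equation 0 =?= 0.
No equations remain and no clash or occurs-check failure arose, so a unifier exists.

YES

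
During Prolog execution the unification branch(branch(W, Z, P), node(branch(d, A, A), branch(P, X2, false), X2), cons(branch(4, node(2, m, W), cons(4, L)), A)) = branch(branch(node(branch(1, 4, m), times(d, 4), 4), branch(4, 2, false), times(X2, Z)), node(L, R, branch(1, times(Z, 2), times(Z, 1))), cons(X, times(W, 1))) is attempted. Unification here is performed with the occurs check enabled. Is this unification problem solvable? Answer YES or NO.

YES

Decompose branch/3: branch(W, Z, P) = branch(node(branch(1, 4, m), times(d, 4), 4), branch(4, 2, false), times(X2, Z)),  node(branch(d, A, A), branch(P, X2, false), X2) = node(L, R, branch(1, times(Z, 2), times(Z, 1))),  cons(branch(4, node(2, m, W), cons(4, L)), A) = cons(X, times(W, 1)).
Decompose branch/3: W = node(branch(1, 4, m), times(d, 4), 4),  Z = branch(4, 2, false),  P = times(X2, Z).
Bind W := node(branch(1, 4, m), times(d, 4), 4); substituting into the one remaining equation that mentions W gives: cons(branch(4, node(2, m, node(branch(1, 4, m), times(d, 4), 4)), cons(4, L)), A) = cons(X, times(node(branch(1, 4, m), times(d, 4), 4), 1)).
Bind Z := branch(4, 2, false); substituting into the 2 remaining equations that mention Z gives: P = times(X2, branch(4, 2, false)),  node(branch(d, A, A), branch(P, X2, false), X2) = node(L, R, branch(1, times(branch(4, 2, false), 2), times(branch(4, 2, false), 1))).
Bind P := times(X2, branch(4, 2, false)); substituting into the one remaining equation that mentions P gives: node(branch(d, A, A), branch(times(X2, branch(4, 2, false)), X2, false), X2) = node(L, R, branch(1, times(branch(4, 2, false), 2), times(branch(4, 2, false), 1))).
Decompose node/3: branch(d, A, A) = L,  branch(times(X2, branch(4, 2, false)), X2, false) = R,  X2 = branch(1, times(branch(4, 2, false), 2), times(branch(4, 2, false), 1)).
Bind L := branch(d, A, A); substituting into the one remaining equation that mentions L gives: cons(branch(4, node(2, m, node(branch(1, 4, m), times(d, 4), 4)), cons(4, branch(d, A, A))), A) = cons(X, times(node(branch(1, 4, m), times(d, 4), 4), 1)).
Bind R := branch(times(X2, branch(4, 2, false)), X2, false); no other remaining equation mentions R.
Bind X2 := branch(1, times(branch(4, 2, false), 2), times(branch(4, 2, false), 1)); no other remaining equation mentions X2. Substituting into the earlier bindings gives P := times(branch(1, times(branch(4, 2, false), 2), times(branch(4, 2, false), 1)), branch(4, 2, false)), R := branch(times(branch(1, times(branch(4, 2, false), 2), times(branch(4, 2, false), 1)), branch(4, 2, false)), branch(1, times(branch(4, 2, false), 2), times(branch(4, 2, false), 1)), false).
Decompose cons/2: branch(4, node(2, m, node(branch(1, 4, m), times(d, 4), 4)), cons(4, branch(d, A, A))) = X,  A = times(node(branch(1, 4, m), times(d, 4), 4), 1).
Bind X := branch(4, node(2, m, node(branch(1, 4, m), times(d, 4), 4)), cons(4, branch(d, A, A))); no other remaining equation mentions X.
Bind A := times(node(branch(1, 4, m), times(d, 4), 4), 1). Substituting into the earlier bindings gives L := branch(d, times(node(branch(1, 4, m), times(d, 4), 4), 1), times(node(branch(1, 4, m), times(d, 4), 4), 1)), X := branch(4, node(2, m, node(branch(1, 4, m), times(d, 4), 4)), cons(4, branch(d, times(node(branch(1, 4, m), times(d, 4), 4), 1), times(node(branch(1, 4, m), times(d, 4), 4), 1)))).
No equations remain and no clash or occurs-check failure arose, so a unifier exists.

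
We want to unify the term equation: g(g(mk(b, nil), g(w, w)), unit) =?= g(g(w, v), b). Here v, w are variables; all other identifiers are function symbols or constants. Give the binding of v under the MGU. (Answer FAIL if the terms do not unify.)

FAIL

Decompose g/2: g(mk(b, nil), g(w, w)) =?= g(w, v),  unit =?= b.
Decompose g/2: mk(b, nil) =?= w,  g(w, w) =?= v.
Bind w := mk(b, nil); substituting into the one remaining equation that mentions w gives: g(mk(b, nil), mk(b, nil)) =?= v.
Bind v := g(mk(b, nil), mk(b, nil)); no other remaining equation mentions v.
Clash: constants unit and b differ; no unifier exists.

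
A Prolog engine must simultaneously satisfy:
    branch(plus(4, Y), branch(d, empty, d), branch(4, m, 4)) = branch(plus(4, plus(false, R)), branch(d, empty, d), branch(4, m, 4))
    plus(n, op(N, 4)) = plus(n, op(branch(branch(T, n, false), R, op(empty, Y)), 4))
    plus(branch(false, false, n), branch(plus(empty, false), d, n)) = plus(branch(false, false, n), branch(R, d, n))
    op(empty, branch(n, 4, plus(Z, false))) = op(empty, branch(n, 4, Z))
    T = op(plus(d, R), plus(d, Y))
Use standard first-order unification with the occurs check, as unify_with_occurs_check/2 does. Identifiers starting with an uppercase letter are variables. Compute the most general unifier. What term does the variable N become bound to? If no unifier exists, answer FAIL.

Decompose branch/3: plus(4, Y) = plus(4, plus(false, R)),  branch(d, empty, d) = branch(d, empty, d),  branch(4, m, 4) = branch(4, m, 4).
Decompose plus/2: 4 = 4,  Y = plus(false, R).
Delete trivial equation 4 = 4.
Bind Y := plus(false, R); substituting into the 2 remaining equations that mention Y gives: plus(n, op(N, 4)) = plus(n, op(branch(branch(T, n, false), R, op(empty, plus(false, R))), 4)),  T = op(plus(d, R), plus(d, plus(false, R))).
Delete trivial equation branch(d, empty, d) = branch(d, empty, d).
Delete trivial equation branch(4, m, 4) = branch(4, m, 4).
Decompose plus/2: n = n,  op(N, 4) = op(branch(branch(T, n, false), R, op(empty, plus(false, R))), 4).
Delete trivial equation n = n.
Decompose op/2: N = branch(branch(T, n, false), R, op(empty, plus(false, R))),  4 = 4.
Bind N := branch(branch(T, n, false), R, op(empty, plus(false, R))); no other remaining equation mentions N.
Delete trivial equation 4 = 4.
Decompose plus/2: branch(false, false, n) = branch(false, false, n),  branch(plus(empty, false), d, n) = branch(R, d, n).
Delete trivial equation branch(false, false, n) = branch(false, false, n).
Decompose branch/3: plus(empty, false) = R,  d = d,  n = n.
Bind R := plus(empty, false); substituting into the one remaining equation that mentions R gives: T = op(plus(d, plus(empty, false)), plus(d, plus(false, plus(empty, false)))). Substituting into the earlier bindings gives Y := plus(false, plus(empty, false)), N := branch(branch(T, n, false), plus(empty, false), op(empty, plus(false, plus(empty, false)))).
Delete trivial equation d = d.
Delete trivial equation n = n.
Decompose op/2: empty = empty,  branch(n, 4, plus(Z, false)) = branch(n, 4, Z).
Delete trivial equation empty = empty.
Decompose branch/3: n = n,  4 = 4,  plus(Z, false) = Z.
Delete trivial equation n = n.
Delete trivial equation 4 = 4.
Occurs check fails: Z occurs in plus(Z, false); the equation Z = plus(Z, false) has no finite solution.

FAIL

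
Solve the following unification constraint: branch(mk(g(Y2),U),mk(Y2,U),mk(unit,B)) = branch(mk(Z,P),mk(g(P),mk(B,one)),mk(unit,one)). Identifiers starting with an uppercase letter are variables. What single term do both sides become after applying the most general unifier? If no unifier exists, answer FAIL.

Decompose branch/3: mk(g(Y2),U) = mk(Z,P),  mk(Y2,U) = mk(g(P),mk(B,one)),  mk(unit,B) = mk(unit,one).
Decompose mk/2: g(Y2) = Z,  U = P.
Bind Z := g(Y2); no other remaining equation mentions Z.
Bind U := P; substituting into the one remaining equation that mentions U gives: mk(Y2,P) = mk(g(P),mk(B,one)).
Decompose mk/2: Y2 = g(P),  P = mk(B,one).
Bind Y2 := g(P); no other remaining equation mentions Y2. Substituting into the earlier binding gives Z := g(g(P)).
Bind P := mk(B,one); no other remaining equation mentions P. Substituting into the earlier bindings gives Z := g(g(mk(B,one))), U := mk(B,one), Y2 := g(mk(B,one)).
Decompose mk/2: unit = unit,  B = one.
Delete trivial equation unit = unit.
Bind B := one. Substituting into the earlier bindings gives Z := g(g(mk(one,one))), U := mk(one,one), Y2 := g(mk(one,one)), P := mk(one,one).
Applying the MGU to either side gives branch(mk(g(g(mk(one,one))),mk(one,one)),mk(g(mk(one,one)),mk(one,one)),mk(unit,one)).

branch(mk(g(g(mk(one,one))),mk(one,one)),mk(g(mk(one,one)),mk(one,one)),mk(unit,one))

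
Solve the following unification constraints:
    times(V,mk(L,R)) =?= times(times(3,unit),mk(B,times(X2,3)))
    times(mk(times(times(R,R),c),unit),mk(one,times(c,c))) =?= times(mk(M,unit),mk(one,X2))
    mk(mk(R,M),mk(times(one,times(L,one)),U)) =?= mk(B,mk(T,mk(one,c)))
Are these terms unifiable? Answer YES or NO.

YES

Decompose times/2: V =?= times(3,unit),  mk(L,R) =?= mk(B,times(X2,3)).
Bind V := times(3,unit); no other remaining equation mentions V.
Decompose mk/2: L =?= B,  R =?= times(X2,3).
Bind L := B; substituting into the one remaining equation that mentions L gives: mk(mk(R,M),mk(times(one,times(B,one)),U)) =?= mk(B,mk(T,mk(one,c))).
Bind R := times(X2,3); substituting into the remaining equations gives: times(mk(times(times(times(X2,3),times(X2,3)),c),unit),mk(one,times(c,c))) =?= times(mk(M,unit),mk(one,X2)),  mk(mk(times(X2,3),M),mk(times(one,times(B,one)),U)) =?= mk(B,mk(T,mk(one,c))).
Decompose times/2: mk(times(times(times(X2,3),times(X2,3)),c),unit) =?= mk(M,unit),  mk(one,times(c,c)) =?= mk(one,X2).
Decompose mk/2: times(times(times(X2,3),times(X2,3)),c) =?= M,  unit =?= unit.
Bind M := times(times(times(X2,3),times(X2,3)),c); substituting into the one remaining equation that mentions M gives: mk(mk(times(X2,3),times(times(times(X2,3),times(X2,3)),c)),mk(times(one,times(B,one)),U)) =?= mk(B,mk(T,mk(one,c))).
Delete trivial equation unit =?= unit.
Decompose mk/2: one =?= one,  times(c,c) =?= X2.
Delete trivial equation one =?= one.
Bind X2 := times(c,c); substituting into the remaining equation gives: mk(mk(times(times(c,c),3),times(times(times(times(c,c),3),times(times(c,c),3)),c)),mk(times(one,times(B,one)),U)) =?= mk(B,mk(T,mk(one,c))). Substituting into the earlier bindings gives R := times(times(c,c),3), M := times(times(times(times(c,c),3),times(times(c,c),3)),c).
Decompose mk/2: mk(times(times(c,c),3),times(times(times(times(c,c),3),times(times(c,c),3)),c)) =?= B,  mk(times(one,times(B,one)),U) =?= mk(T,mk(one,c)).
Bind B := mk(times(times(c,c),3),times(times(times(times(c,c),3),times(times(c,c),3)),c)); substituting into the remaining equation gives: mk(times(one,times(mk(times(times(c,c),3),times(times(times(times(c,c),3),times(times(c,c),3)),c)),one)),U) =?= mk(T,mk(one,c)). Substituting into the earlier binding gives L := mk(times(times(c,c),3),times(times(times(times(c,c),3),times(times(c,c),3)),c)).
Decompose mk/2: times(one,times(mk(times(times(c,c),3),times(times(times(times(c,c),3),times(times(c,c),3)),c)),one)) =?= T,  U =?= mk(one,c).
Bind T := times(one,times(mk(times(times(c,c),3),times(times(times(times(c,c),3),times(times(c,c),3)),c)),one)); no other remaining equation mentions T.
Bind U := mk(one,c).
No equations remain and no clash or occurs-check failure arose, so a unifier exists.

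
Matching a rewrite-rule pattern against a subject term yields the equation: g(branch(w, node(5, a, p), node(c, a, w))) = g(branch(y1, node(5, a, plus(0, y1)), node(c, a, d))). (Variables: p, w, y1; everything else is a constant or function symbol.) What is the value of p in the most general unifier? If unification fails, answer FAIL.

Decompose g/1: branch(w, node(5, a, p), node(c, a, w)) = branch(y1, node(5, a, plus(0, y1)), node(c, a, d)).
Decompose branch/3: w = y1,  node(5, a, p) = node(5, a, plus(0, y1)),  node(c, a, w) = node(c, a, d).
Bind w := y1; substituting into the one remaining equation that mentions w gives: node(c, a, y1) = node(c, a, d).
Decompose node/3: 5 = 5,  a = a,  p = plus(0, y1).
Delete trivial equation 5 = 5.
Delete trivial equation a = a.
Bind p := plus(0, y1); no other remaining equation mentions p.
Decompose node/3: c = c,  a = a,  y1 = d.
Delete trivial equation c = c.
Delete trivial equation a = a.
Bind y1 := d. Substituting into the earlier bindings gives w := d, p := plus(0, d).
MGU = { w := d, p := plus(0, d), y1 := d }, so p := plus(0, d).

plus(0, d)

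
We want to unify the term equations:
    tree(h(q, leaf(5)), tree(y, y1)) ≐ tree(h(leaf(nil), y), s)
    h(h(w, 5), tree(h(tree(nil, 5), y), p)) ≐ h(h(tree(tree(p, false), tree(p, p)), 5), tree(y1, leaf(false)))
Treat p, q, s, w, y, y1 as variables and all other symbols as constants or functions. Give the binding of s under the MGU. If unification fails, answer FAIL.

Decompose tree/2: h(q, leaf(5)) ≐ h(leaf(nil), y),  tree(y, y1) ≐ s.
Decompose h/2: q ≐ leaf(nil),  leaf(5) ≐ y.
Bind q := leaf(nil); no other remaining equation mentions q.
Bind y := leaf(5); substituting into the remaining equations gives: tree(leaf(5), y1) ≐ s,  h(h(w, 5), tree(h(tree(nil, 5), leaf(5)), p)) ≐ h(h(tree(tree(p, false), tree(p, p)), 5), tree(y1, leaf(false))).
Bind s := tree(leaf(5), y1); no other remaining equation mentions s.
Decompose h/2: h(w, 5) ≐ h(tree(tree(p, false), tree(p, p)), 5),  tree(h(tree(nil, 5), leaf(5)), p) ≐ tree(y1, leaf(false)).
Decompose h/2: w ≐ tree(tree(p, false), tree(p, p)),  5 ≐ 5.
Bind w := tree(tree(p, false), tree(p, p)); no other remaining equation mentions w.
Delete trivial equation 5 ≐ 5.
Decompose tree/2: h(tree(nil, 5), leaf(5)) ≐ y1,  p ≐ leaf(false).
Bind y1 := h(tree(nil, 5), leaf(5)); no other remaining equation mentions y1. Substituting into the earlier binding gives s := tree(leaf(5), h(tree(nil, 5), leaf(5))).
Bind p := leaf(false). Substituting into the earlier binding gives w := tree(tree(leaf(false), false), tree(leaf(false), leaf(false))).
MGU = { q := leaf(nil), y := leaf(5), s := tree(leaf(5), h(tree(nil, 5), leaf(5))), w := tree(tree(leaf(false), false), tree(leaf(false), leaf(false))), y1 := h(tree(nil, 5), leaf(5)), p := leaf(false) }, so s := tree(leaf(5), h(tree(nil, 5), leaf(5))).

tree(leaf(5), h(tree(nil, 5), leaf(5)))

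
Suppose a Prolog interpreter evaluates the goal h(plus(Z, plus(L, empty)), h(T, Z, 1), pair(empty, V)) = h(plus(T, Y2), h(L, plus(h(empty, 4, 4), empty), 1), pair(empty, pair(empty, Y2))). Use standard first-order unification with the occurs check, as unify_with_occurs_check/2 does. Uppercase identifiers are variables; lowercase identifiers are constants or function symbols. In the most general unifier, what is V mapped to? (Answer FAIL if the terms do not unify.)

pair(empty, plus(plus(h(empty, 4, 4), empty), empty))

Decompose h/3: plus(Z, plus(L, empty)) = plus(T, Y2),  h(T, Z, 1) = h(L, plus(h(empty, 4, 4), empty), 1),  pair(empty, V) = pair(empty, pair(empty, Y2)).
Decompose plus/2: Z = T,  plus(L, empty) = Y2.
Bind Z := T; substituting into the one remaining equation that mentions Z gives: h(T, T, 1) = h(L, plus(h(empty, 4, 4), empty), 1).
Bind Y2 := plus(L, empty); substituting into the one remaining equation that mentions Y2 gives: pair(empty, V) = pair(empty, pair(empty, plus(L, empty))).
Decompose h/3: T = L,  T = plus(h(empty, 4, 4), empty),  1 = 1.
Bind T := L; substituting into the one remaining equation that mentions T gives: L = plus(h(empty, 4, 4), empty). Substituting into the earlier binding gives Z := L.
Bind L := plus(h(empty, 4, 4), empty); substituting into the one remaining equation that mentions L gives: pair(empty, V) = pair(empty, pair(empty, plus(plus(h(empty, 4, 4), empty), empty))). Substituting into the earlier bindings gives Z := plus(h(empty, 4, 4), empty), Y2 := plus(plus(h(empty, 4, 4), empty), empty), T := plus(h(empty, 4, 4), empty).
Delete trivial equation 1 = 1.
Decompose pair/2: empty = empty,  V = pair(empty, plus(plus(h(empty, 4, 4), empty), empty)).
Delete trivial equation empty = empty.
Bind V := pair(empty, plus(plus(h(empty, 4, 4), empty), empty)).
MGU = { Z -> plus(h(empty, 4, 4), empty), Y2 -> plus(plus(h(empty, 4, 4), empty), empty), T -> plus(h(empty, 4, 4), empty), L -> plus(h(empty, 4, 4), empty), V -> pair(empty, plus(plus(h(empty, 4, 4), empty), empty)) }, so V -> pair(empty, plus(plus(h(empty, 4, 4), empty), empty)).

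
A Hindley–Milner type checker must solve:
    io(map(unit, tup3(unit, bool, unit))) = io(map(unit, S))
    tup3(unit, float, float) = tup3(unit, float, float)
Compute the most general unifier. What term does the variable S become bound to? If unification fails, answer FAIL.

tup3(unit, bool, unit)

Decompose io/1: map(unit, tup3(unit, bool, unit)) = map(unit, S).
Decompose map/2: unit = unit,  tup3(unit, bool, unit) = S.
Delete trivial equation unit = unit.
Bind S := tup3(unit, bool, unit); no other remaining equation mentions S.
Delete trivial equation tup3(unit, float, float) = tup3(unit, float, float).
MGU = { S -> tup3(unit, bool, unit) }, so S -> tup3(unit, bool, unit).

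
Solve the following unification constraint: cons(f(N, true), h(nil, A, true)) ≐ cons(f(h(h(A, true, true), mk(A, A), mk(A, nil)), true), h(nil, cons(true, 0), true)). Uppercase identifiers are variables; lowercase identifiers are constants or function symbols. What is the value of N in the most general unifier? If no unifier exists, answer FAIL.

Decompose cons/2: f(N, true) ≐ f(h(h(A, true, true), mk(A, A), mk(A, nil)), true),  h(nil, A, true) ≐ h(nil, cons(true, 0), true).
Decompose f/2: N ≐ h(h(A, true, true), mk(A, A), mk(A, nil)),  true ≐ true.
Bind N := h(h(A, true, true), mk(A, A), mk(A, nil)); no other remaining equation mentions N.
Delete trivial equation true ≐ true.
Decompose h/3: nil ≐ nil,  A ≐ cons(true, 0),  true ≐ true.
Delete trivial equation nil ≐ nil.
Bind A := cons(true, 0); no other remaining equation mentions A. Substituting into the earlier binding gives N := h(h(cons(true, 0), true, true), mk(cons(true, 0), cons(true, 0)), mk(cons(true, 0), nil)).
Delete trivial equation true ≐ true.
MGU = { N := h(h(cons(true, 0), true, true), mk(cons(true, 0), cons(true, 0)), mk(cons(true, 0), nil)), A := cons(true, 0) }, so N := h(h(cons(true, 0), true, true), mk(cons(true, 0), cons(true, 0)), mk(cons(true, 0), nil)).

h(h(cons(true, 0), true, true), mk(cons(true, 0), cons(true, 0)), mk(cons(true, 0), nil))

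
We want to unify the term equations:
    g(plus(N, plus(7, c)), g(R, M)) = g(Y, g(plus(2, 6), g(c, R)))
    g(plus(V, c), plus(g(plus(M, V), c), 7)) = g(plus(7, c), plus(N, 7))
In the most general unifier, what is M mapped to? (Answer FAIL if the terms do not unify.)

Decompose g/2: plus(N, plus(7, c)) = Y,  g(R, M) = g(plus(2, 6), g(c, R)).
Bind Y := plus(N, plus(7, c)); no other remaining equation mentions Y.
Decompose g/2: R = plus(2, 6),  M = g(c, R).
Bind R := plus(2, 6); substituting into the one remaining equation that mentions R gives: M = g(c, plus(2, 6)).
Bind M := g(c, plus(2, 6)); substituting into the remaining equation gives: g(plus(V, c), plus(g(plus(g(c, plus(2, 6)), V), c), 7)) = g(plus(7, c), plus(N, 7)).
Decompose g/2: plus(V, c) = plus(7, c),  plus(g(plus(g(c, plus(2, 6)), V), c), 7) = plus(N, 7).
Decompose plus/2: V = 7,  c = c.
Bind V := 7; substituting into the one remaining equation that mentions V gives: plus(g(plus(g(c, plus(2, 6)), 7), c), 7) = plus(N, 7).
Delete trivial equation c = c.
Decompose plus/2: g(plus(g(c, plus(2, 6)), 7), c) = N,  7 = 7.
Bind N := g(plus(g(c, plus(2, 6)), 7), c); no other remaining equation mentions N. Substituting into the earlier binding gives Y := plus(g(plus(g(c, plus(2, 6)), 7), c), plus(7, c)).
Delete trivial equation 7 = 7.
MGU = { Y := plus(g(plus(g(c, plus(2, 6)), 7), c), plus(7, c)), R := plus(2, 6), M := g(c, plus(2, 6)), V := 7, N := g(plus(g(c, plus(2, 6)), 7), c) }, so M := g(c, plus(2, 6)).

g(c, plus(2, 6))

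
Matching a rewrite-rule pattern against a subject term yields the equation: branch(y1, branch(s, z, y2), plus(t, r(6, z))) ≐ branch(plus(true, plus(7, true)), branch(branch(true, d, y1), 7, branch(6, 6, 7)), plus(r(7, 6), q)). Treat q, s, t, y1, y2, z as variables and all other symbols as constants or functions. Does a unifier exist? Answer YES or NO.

YES

Decompose branch/3: y1 ≐ plus(true, plus(7, true)),  branch(s, z, y2) ≐ branch(branch(true, d, y1), 7, branch(6, 6, 7)),  plus(t, r(6, z)) ≐ plus(r(7, 6), q).
Bind y1 := plus(true, plus(7, true)); substituting into the one remaining equation that mentions y1 gives: branch(s, z, y2) ≐ branch(branch(true, d, plus(true, plus(7, true))), 7, branch(6, 6, 7)).
Decompose branch/3: s ≐ branch(true, d, plus(true, plus(7, true))),  z ≐ 7,  y2 ≐ branch(6, 6, 7).
Bind s := branch(true, d, plus(true, plus(7, true))); no other remaining equation mentions s.
Bind z := 7; substituting into the one remaining equation that mentions z gives: plus(t, r(6, 7)) ≐ plus(r(7, 6), q).
Bind y2 := branch(6, 6, 7); no other remaining equation mentions y2.
Decompose plus/2: t ≐ r(7, 6),  r(6, 7) ≐ q.
Bind t := r(7, 6); no other remaining equation mentions t.
Bind q := r(6, 7).
No equations remain and no clash or occurs-check failure arose, so a unifier exists.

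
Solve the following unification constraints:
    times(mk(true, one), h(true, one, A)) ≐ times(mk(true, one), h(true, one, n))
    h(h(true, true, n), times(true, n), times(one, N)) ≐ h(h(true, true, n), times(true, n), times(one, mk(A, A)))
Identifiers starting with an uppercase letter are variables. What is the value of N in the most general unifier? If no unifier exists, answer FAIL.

Decompose times/2: mk(true, one) ≐ mk(true, one),  h(true, one, A) ≐ h(true, one, n).
Delete trivial equation mk(true, one) ≐ mk(true, one).
Decompose h/3: true ≐ true,  one ≐ one,  A ≐ n.
Delete trivial equation true ≐ true.
Delete trivial equation one ≐ one.
Bind A := n; substituting into the remaining equation gives: h(h(true, true, n), times(true, n), times(one, N)) ≐ h(h(true, true, n), times(true, n), times(one, mk(n, n))).
Decompose h/3: h(true, true, n) ≐ h(true, true, n),  times(true, n) ≐ times(true, n),  times(one, N) ≐ times(one, mk(n, n)).
Delete trivial equation h(true, true, n) ≐ h(true, true, n).
Delete trivial equation times(true, n) ≐ times(true, n).
Decompose times/2: one ≐ one,  N ≐ mk(n, n).
Delete trivial equation one ≐ one.
Bind N := mk(n, n).
MGU = { A ↦ n, N ↦ mk(n, n) }, so N ↦ mk(n, n).

mk(n, n)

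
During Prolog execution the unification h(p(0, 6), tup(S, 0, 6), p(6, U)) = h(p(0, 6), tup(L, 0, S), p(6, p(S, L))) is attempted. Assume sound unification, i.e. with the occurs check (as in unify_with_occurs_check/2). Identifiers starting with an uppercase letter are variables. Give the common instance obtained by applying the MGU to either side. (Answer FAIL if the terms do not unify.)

Decompose h/3: p(0, 6) = p(0, 6),  tup(S, 0, 6) = tup(L, 0, S),  p(6, U) = p(6, p(S, L)).
Delete trivial equation p(0, 6) = p(0, 6).
Decompose tup/3: S = L,  0 = 0,  6 = S.
Bind S := L; substituting into the 2 remaining equations that mention S gives: 6 = L,  p(6, U) = p(6, p(L, L)).
Delete trivial equation 0 = 0.
Bind L := 6; substituting into the remaining equation gives: p(6, U) = p(6, p(6, 6)). Substituting into the earlier binding gives S := 6.
Decompose p/2: 6 = 6,  U = p(6, 6).
Delete trivial equation 6 = 6.
Bind U := p(6, 6).
Applying the MGU to either side gives h(p(0, 6), tup(6, 0, 6), p(6, p(6, 6))).

h(p(0, 6), tup(6, 0, 6), p(6, p(6, 6)))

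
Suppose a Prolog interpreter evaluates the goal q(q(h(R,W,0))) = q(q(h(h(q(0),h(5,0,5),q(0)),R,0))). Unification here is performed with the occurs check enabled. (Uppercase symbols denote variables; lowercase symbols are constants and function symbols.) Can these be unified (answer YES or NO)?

Decompose q/1: q(h(R,W,0)) = q(h(h(q(0),h(5,0,5),q(0)),R,0)).
Decompose q/1: h(R,W,0) = h(h(q(0),h(5,0,5),q(0)),R,0).
Decompose h/3: R = h(q(0),h(5,0,5),q(0)),  W = R,  0 = 0.
Bind R := h(q(0),h(5,0,5),q(0)); substituting into the one remaining equation that mentions R gives: W = h(q(0),h(5,0,5),q(0)).
Bind W := h(q(0),h(5,0,5),q(0)); no other remaining equation mentions W.
Delete trivial equation 0 = 0.
No equations remain and no clash or occurs-check failure arose, so a unifier exists.

YES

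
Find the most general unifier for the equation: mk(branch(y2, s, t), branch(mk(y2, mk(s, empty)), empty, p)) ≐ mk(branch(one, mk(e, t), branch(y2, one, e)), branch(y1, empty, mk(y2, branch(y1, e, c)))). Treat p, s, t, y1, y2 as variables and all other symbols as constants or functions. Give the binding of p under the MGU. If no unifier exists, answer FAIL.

Decompose mk/2: branch(y2, s, t) ≐ branch(one, mk(e, t), branch(y2, one, e)),  branch(mk(y2, mk(s, empty)), empty, p) ≐ branch(y1, empty, mk(y2, branch(y1, e, c))).
Decompose branch/3: y2 ≐ one,  s ≐ mk(e, t),  t ≐ branch(y2, one, e).
Bind y2 := one; substituting into the 2 remaining equations that mention y2 gives: t ≐ branch(one, one, e),  branch(mk(one, mk(s, empty)), empty, p) ≐ branch(y1, empty, mk(one, branch(y1, e, c))).
Bind s := mk(e, t); substituting into the one remaining equation that mentions s gives: branch(mk(one, mk(mk(e, t), empty)), empty, p) ≐ branch(y1, empty, mk(one, branch(y1, e, c))).
Bind t := branch(one, one, e); substituting into the remaining equation gives: branch(mk(one, mk(mk(e, branch(one, one, e)), empty)), empty, p) ≐ branch(y1, empty, mk(one, branch(y1, e, c))). Substituting into the earlier binding gives s := mk(e, branch(one, one, e)).
Decompose branch/3: mk(one, mk(mk(e, branch(one, one, e)), empty)) ≐ y1,  empty ≐ empty,  p ≐ mk(one, branch(y1, e, c)).
Bind y1 := mk(one, mk(mk(e, branch(one, one, e)), empty)); substituting into the one remaining equation that mentions y1 gives: p ≐ mk(one, branch(mk(one, mk(mk(e, branch(one, one, e)), empty)), e, c)).
Delete trivial equation empty ≐ empty.
Bind p := mk(one, branch(mk(one, mk(mk(e, branch(one, one, e)), empty)), e, c)).
MGU = { y2 -> one, s -> mk(e, branch(one, one, e)), t -> branch(one, one, e), y1 -> mk(one, mk(mk(e, branch(one, one, e)), empty)), p -> mk(one, branch(mk(one, mk(mk(e, branch(one, one, e)), empty)), e, c)) }, so p -> mk(one, branch(mk(one, mk(mk(e, branch(one, one, e)), empty)), e, c)).

mk(one, branch(mk(one, mk(mk(e, branch(one, one, e)), empty)), e, c))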